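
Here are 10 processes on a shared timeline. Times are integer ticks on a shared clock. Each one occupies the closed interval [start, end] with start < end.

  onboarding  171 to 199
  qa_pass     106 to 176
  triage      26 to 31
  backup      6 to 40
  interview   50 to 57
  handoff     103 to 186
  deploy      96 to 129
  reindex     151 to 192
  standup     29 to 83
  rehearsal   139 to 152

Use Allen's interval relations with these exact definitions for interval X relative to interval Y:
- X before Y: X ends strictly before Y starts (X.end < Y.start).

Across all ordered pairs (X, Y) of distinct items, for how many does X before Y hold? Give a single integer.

Checking all 90 ordered pairs for relation 'before'; matching pairs in alphabetical order:
(backup, deploy): backup before deploy ✓
(backup, handoff): backup before handoff ✓
(backup, interview): backup before interview ✓
(backup, onboarding): backup before onboarding ✓
(backup, qa_pass): backup before qa_pass ✓
(backup, rehearsal): backup before rehearsal ✓
(backup, reindex): backup before reindex ✓
(deploy, onboarding): deploy before onboarding ✓
(deploy, rehearsal): deploy before rehearsal ✓
(deploy, reindex): deploy before reindex ✓
(interview, deploy): interview before deploy ✓
(interview, handoff): interview before handoff ✓
(interview, onboarding): interview before onboarding ✓
(interview, qa_pass): interview before qa_pass ✓
(interview, rehearsal): interview before rehearsal ✓
(interview, reindex): interview before reindex ✓
(rehearsal, onboarding): rehearsal before onboarding ✓
(standup, deploy): standup before deploy ✓
(standup, handoff): standup before handoff ✓
(standup, onboarding): standup before onboarding ✓
(standup, qa_pass): standup before qa_pass ✓
(standup, rehearsal): standup before rehearsal ✓
(standup, reindex): standup before reindex ✓
(triage, deploy): triage before deploy ✓
... plus 6 further pairs not listed.
Count: 30.

30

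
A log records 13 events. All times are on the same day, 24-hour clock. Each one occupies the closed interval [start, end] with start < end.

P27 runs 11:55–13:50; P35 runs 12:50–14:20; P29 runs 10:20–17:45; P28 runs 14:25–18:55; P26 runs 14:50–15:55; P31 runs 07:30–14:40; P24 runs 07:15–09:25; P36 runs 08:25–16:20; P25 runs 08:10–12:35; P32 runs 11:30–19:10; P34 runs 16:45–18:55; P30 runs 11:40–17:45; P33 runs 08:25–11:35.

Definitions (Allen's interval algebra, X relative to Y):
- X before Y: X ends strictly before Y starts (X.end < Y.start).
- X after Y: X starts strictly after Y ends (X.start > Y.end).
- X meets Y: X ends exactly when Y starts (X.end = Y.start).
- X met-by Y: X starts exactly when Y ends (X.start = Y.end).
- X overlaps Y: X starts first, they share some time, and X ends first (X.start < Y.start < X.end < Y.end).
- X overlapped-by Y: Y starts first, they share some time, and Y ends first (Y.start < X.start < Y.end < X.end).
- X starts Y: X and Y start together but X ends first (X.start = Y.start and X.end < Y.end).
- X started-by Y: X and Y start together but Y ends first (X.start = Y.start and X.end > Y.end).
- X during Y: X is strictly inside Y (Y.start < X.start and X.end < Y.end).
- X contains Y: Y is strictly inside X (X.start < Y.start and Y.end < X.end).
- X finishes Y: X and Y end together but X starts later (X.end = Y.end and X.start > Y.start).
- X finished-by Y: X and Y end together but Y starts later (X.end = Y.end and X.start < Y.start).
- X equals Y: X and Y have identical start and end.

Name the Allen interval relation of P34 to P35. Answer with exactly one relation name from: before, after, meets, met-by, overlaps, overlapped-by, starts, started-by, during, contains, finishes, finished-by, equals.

P34 = [16:45, 18:55]; P35 = [12:50, 14:20].
Compare endpoints: P34.start > P35.start, P34.start > P35.end, P34.end > P35.start, P34.end > P35.end.
That pattern is 'after'.

after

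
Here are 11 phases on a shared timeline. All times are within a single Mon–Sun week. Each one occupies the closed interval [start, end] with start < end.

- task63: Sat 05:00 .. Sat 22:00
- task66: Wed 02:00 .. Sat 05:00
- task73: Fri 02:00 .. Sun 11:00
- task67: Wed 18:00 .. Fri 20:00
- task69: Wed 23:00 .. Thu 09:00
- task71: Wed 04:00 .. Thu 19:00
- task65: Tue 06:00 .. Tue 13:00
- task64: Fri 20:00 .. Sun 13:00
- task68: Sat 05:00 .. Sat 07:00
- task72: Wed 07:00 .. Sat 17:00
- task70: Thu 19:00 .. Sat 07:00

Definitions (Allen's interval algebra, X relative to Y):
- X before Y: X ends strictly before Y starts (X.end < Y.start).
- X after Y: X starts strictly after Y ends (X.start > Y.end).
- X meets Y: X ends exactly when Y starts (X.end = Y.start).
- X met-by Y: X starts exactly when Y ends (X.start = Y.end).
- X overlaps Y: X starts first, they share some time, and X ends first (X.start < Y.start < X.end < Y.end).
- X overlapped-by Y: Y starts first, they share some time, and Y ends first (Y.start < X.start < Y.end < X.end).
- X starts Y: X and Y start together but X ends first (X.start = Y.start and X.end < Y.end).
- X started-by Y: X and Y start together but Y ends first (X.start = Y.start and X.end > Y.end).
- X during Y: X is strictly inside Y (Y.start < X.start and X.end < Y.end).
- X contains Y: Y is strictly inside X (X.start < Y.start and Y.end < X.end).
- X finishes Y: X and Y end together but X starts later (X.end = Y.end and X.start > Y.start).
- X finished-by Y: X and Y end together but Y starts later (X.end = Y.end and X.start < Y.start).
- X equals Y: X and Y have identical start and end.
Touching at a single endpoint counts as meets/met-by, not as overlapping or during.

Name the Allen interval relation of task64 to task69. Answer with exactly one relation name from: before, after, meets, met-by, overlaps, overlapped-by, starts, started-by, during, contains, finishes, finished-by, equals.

after

task64 = [Fri 20:00, Sun 13:00]; task69 = [Wed 23:00, Thu 09:00].
Compare endpoints: task64.start > task69.start, task64.start > task69.end, task64.end > task69.start, task64.end > task69.end.
That pattern is 'after'.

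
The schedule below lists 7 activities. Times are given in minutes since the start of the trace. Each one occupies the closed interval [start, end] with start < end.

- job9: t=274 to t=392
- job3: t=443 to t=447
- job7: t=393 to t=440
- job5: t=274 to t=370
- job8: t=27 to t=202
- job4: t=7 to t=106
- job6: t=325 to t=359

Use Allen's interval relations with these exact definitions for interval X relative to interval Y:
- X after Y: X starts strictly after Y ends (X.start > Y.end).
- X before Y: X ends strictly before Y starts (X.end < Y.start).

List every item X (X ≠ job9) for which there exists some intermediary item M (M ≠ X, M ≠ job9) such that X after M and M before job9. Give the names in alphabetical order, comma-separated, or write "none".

job3, job5, job6, job7

Target job9 = [t=274, t=392].
Intermediaries M with M before job9: job4, job8.
Via job4 — items with X after job4: job3, job5, job6, job7.
Via job8 — items with X after job8: job3, job5, job6, job7.
Union: job3, job5, job6, job7.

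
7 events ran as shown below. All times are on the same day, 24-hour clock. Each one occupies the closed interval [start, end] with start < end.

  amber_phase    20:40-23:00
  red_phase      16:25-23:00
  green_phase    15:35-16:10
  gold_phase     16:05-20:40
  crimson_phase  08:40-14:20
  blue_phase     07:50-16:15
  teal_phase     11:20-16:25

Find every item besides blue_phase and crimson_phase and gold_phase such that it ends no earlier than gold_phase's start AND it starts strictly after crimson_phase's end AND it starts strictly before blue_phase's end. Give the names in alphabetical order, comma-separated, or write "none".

Conditions: its end is no earlier than gold_phase's start (X.end >= 16:05) AND its start is strictly after crimson_phase's end (X.start > 14:20) AND its start is strictly before blue_phase's end (X.start < 16:15).
amber_phase: end 23:00 >= 16:05? ✓; start 20:40 > 14:20? ✓; start 20:40 < 16:15? ✗ → no.
green_phase: end 16:10 >= 16:05? ✓; start 15:35 > 14:20? ✓; start 15:35 < 16:15? ✓ → yes.
red_phase: end 23:00 >= 16:05? ✓; start 16:25 > 14:20? ✓; start 16:25 < 16:15? ✗ → no.
teal_phase: end 16:25 >= 16:05? ✓; start 11:20 > 14:20? ✗; start 11:20 < 16:15? ✓ → no.
Result: green_phase.

green_phase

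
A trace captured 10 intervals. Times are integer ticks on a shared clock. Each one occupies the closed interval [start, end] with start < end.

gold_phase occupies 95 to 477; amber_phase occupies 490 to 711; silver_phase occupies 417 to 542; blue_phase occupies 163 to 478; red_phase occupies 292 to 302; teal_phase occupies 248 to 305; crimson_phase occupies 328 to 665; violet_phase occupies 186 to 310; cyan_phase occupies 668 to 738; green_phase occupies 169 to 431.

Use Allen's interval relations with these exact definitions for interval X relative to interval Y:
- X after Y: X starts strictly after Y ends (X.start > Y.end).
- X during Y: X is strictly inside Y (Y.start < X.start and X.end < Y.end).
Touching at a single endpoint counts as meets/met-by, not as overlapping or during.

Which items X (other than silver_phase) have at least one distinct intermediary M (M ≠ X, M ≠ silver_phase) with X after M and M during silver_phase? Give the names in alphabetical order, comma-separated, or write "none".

none

Target silver_phase = [417, 542].
Intermediaries M with M during silver_phase: none.
Union: none.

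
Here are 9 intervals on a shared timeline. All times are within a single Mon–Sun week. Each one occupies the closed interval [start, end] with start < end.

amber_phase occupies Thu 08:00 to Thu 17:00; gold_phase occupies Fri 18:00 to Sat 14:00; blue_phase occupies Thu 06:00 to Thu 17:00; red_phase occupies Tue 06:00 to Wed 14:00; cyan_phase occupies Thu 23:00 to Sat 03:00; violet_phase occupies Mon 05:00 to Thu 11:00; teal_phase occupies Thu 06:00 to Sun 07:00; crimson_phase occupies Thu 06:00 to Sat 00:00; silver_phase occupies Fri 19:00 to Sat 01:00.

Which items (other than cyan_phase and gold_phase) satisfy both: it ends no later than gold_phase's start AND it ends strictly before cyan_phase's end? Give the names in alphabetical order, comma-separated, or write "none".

Conditions: its end is no later than gold_phase's start (X.end <= Fri 18:00) AND its end is strictly before cyan_phase's end (X.end < Sat 03:00).
amber_phase: end Thu 17:00 <= Fri 18:00? ✓; end Thu 17:00 < Sat 03:00? ✓ → yes.
blue_phase: end Thu 17:00 <= Fri 18:00? ✓; end Thu 17:00 < Sat 03:00? ✓ → yes.
crimson_phase: end Sat 00:00 <= Fri 18:00? ✗; end Sat 00:00 < Sat 03:00? ✓ → no.
red_phase: end Wed 14:00 <= Fri 18:00? ✓; end Wed 14:00 < Sat 03:00? ✓ → yes.
silver_phase: end Sat 01:00 <= Fri 18:00? ✗; end Sat 01:00 < Sat 03:00? ✓ → no.
teal_phase: end Sun 07:00 <= Fri 18:00? ✗; end Sun 07:00 < Sat 03:00? ✗ → no.
violet_phase: end Thu 11:00 <= Fri 18:00? ✓; end Thu 11:00 < Sat 03:00? ✓ → yes.
Result: amber_phase, blue_phase, red_phase, violet_phase.

amber_phase, blue_phase, red_phase, violet_phase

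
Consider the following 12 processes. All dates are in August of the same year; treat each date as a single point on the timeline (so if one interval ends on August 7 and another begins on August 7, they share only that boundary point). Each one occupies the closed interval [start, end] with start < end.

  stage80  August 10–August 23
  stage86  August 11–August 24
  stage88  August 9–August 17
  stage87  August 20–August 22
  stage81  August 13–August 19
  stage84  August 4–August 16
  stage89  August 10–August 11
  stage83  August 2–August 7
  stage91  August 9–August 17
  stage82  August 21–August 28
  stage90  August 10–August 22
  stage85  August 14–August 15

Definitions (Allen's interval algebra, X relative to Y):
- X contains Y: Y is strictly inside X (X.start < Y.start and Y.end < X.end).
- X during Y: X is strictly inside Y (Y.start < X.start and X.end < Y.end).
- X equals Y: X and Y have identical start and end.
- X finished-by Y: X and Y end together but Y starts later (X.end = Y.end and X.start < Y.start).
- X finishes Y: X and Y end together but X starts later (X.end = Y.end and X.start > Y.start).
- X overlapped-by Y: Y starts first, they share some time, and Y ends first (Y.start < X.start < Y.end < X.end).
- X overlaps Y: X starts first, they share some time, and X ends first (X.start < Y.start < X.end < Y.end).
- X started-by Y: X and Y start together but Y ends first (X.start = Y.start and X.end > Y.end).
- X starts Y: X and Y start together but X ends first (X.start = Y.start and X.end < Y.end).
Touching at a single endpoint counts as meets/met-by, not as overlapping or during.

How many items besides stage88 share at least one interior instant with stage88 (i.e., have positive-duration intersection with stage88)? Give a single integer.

8

Target stage88 = [August 9, August 17].
stage80 [August 10, August 23] → overlapped-by → counts.
stage81 [August 13, August 19] → overlapped-by → counts.
stage82 [August 21, August 28] → after → no.
stage83 [August 2, August 7] → before → no.
stage84 [August 4, August 16] → overlaps → counts.
stage85 [August 14, August 15] → during → counts.
stage86 [August 11, August 24] → overlapped-by → counts.
stage87 [August 20, August 22] → after → no.
stage89 [August 10, August 11] → during → counts.
stage90 [August 10, August 22] → overlapped-by → counts.
stage91 [August 9, August 17] → equals → counts.
Total: 8.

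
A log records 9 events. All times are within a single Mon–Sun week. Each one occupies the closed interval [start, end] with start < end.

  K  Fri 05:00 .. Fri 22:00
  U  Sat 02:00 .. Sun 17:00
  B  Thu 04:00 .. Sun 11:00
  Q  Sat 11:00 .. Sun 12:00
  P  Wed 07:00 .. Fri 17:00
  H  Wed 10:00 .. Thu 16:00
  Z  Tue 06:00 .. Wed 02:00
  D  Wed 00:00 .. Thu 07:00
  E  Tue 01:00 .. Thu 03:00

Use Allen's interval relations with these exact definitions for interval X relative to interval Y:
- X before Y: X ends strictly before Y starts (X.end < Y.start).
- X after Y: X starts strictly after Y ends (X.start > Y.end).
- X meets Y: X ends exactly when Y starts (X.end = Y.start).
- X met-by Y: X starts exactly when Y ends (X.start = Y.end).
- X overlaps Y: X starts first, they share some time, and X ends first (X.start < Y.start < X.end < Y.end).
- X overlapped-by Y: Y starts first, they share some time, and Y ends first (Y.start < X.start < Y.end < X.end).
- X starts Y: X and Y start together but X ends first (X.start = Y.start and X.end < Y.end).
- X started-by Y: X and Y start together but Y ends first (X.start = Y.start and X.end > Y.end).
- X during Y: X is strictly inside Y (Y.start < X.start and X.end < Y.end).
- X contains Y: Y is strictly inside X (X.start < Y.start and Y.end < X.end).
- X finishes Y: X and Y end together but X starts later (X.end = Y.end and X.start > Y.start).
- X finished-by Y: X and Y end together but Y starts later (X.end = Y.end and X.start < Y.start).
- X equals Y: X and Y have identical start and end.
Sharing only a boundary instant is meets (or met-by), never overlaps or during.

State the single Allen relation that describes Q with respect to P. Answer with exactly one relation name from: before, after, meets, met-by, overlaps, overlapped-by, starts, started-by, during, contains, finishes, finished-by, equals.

Q = [Sat 11:00, Sun 12:00]; P = [Wed 07:00, Fri 17:00].
Compare endpoints: Q.start > P.start, Q.start > P.end, Q.end > P.start, Q.end > P.end.
That pattern is 'after'.

after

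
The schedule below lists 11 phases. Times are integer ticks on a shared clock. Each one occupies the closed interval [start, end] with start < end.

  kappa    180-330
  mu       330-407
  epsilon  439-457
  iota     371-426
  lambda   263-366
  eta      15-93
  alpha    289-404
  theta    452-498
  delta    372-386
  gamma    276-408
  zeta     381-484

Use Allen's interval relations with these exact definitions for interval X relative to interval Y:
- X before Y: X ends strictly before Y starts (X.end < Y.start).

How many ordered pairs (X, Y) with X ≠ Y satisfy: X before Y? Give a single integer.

Checking all 110 ordered pairs for relation 'before'; matching pairs in alphabetical order:
(alpha, epsilon): alpha before epsilon ✓
(alpha, theta): alpha before theta ✓
(delta, epsilon): delta before epsilon ✓
(delta, theta): delta before theta ✓
(eta, alpha): eta before alpha ✓
(eta, delta): eta before delta ✓
(eta, epsilon): eta before epsilon ✓
(eta, gamma): eta before gamma ✓
(eta, iota): eta before iota ✓
(eta, kappa): eta before kappa ✓
(eta, lambda): eta before lambda ✓
(eta, mu): eta before mu ✓
(eta, theta): eta before theta ✓
(eta, zeta): eta before zeta ✓
(gamma, epsilon): gamma before epsilon ✓
(gamma, theta): gamma before theta ✓
(iota, epsilon): iota before epsilon ✓
(iota, theta): iota before theta ✓
(kappa, delta): kappa before delta ✓
(kappa, epsilon): kappa before epsilon ✓
(kappa, iota): kappa before iota ✓
(kappa, theta): kappa before theta ✓
(kappa, zeta): kappa before zeta ✓
(lambda, delta): lambda before delta ✓
... plus 6 further pairs not listed.
Count: 30.

30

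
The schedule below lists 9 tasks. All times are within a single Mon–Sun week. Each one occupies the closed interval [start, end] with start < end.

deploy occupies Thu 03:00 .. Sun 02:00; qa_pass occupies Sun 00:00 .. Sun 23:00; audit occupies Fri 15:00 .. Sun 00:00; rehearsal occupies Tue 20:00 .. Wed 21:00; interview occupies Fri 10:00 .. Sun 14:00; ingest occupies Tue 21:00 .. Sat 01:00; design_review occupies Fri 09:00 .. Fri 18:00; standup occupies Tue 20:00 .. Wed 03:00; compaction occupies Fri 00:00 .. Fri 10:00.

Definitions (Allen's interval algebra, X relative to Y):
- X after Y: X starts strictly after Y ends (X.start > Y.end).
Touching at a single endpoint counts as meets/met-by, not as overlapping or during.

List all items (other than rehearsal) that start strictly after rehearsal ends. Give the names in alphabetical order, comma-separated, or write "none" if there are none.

Target rehearsal = [Tue 20:00, Wed 21:00].
audit [Fri 15:00, Sun 00:00] → after → yes.
compaction [Fri 00:00, Fri 10:00] → after → yes.
deploy [Thu 03:00, Sun 02:00] → after → yes.
design_review [Fri 09:00, Fri 18:00] → after → yes.
ingest [Tue 21:00, Sat 01:00] → overlapped-by → no.
interview [Fri 10:00, Sun 14:00] → after → yes.
qa_pass [Sun 00:00, Sun 23:00] → after → yes.
standup [Tue 20:00, Wed 03:00] → starts → no.
Result: audit, compaction, deploy, design_review, interview, qa_pass.

audit, compaction, deploy, design_review, interview, qa_pass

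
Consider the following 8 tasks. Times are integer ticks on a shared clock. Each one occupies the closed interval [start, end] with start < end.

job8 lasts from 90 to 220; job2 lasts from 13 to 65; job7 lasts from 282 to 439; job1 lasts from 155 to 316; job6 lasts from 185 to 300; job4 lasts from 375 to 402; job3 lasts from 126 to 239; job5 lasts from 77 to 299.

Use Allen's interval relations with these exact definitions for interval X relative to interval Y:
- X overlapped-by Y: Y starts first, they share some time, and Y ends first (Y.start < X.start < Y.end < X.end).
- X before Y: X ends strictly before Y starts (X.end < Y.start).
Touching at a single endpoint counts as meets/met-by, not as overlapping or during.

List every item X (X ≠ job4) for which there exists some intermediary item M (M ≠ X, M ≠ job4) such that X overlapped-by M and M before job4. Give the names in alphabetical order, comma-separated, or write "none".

job1, job3, job6, job7

Target job4 = [375, 402].
Intermediaries M with M before job4: job1, job2, job3, job5, job6, job8.
Via job1 — items with X overlapped-by job1: job7.
Via job2 — items with X overlapped-by job2: none.
Via job3 — items with X overlapped-by job3: job1, job6.
Via job5 — items with X overlapped-by job5: job1, job6, job7.
Via job6 — items with X overlapped-by job6: job7.
Via job8 — items with X overlapped-by job8: job1, job3, job6.
Union: job1, job3, job6, job7.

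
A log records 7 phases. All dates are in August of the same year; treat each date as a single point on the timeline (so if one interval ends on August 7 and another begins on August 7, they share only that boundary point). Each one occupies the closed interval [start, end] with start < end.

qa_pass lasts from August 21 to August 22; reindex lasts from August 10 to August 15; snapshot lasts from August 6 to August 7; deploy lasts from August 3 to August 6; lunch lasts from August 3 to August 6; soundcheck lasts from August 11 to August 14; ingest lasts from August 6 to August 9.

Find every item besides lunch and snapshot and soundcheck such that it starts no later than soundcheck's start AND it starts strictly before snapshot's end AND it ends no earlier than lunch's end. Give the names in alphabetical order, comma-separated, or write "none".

deploy, ingest

Conditions: its start is no later than soundcheck's start (X.start <= August 11) AND its start is strictly before snapshot's end (X.start < August 7) AND its end is no earlier than lunch's end (X.end >= August 6).
deploy: start August 3 <= August 11? ✓; start August 3 < August 7? ✓; end August 6 >= August 6? ✓ → yes.
ingest: start August 6 <= August 11? ✓; start August 6 < August 7? ✓; end August 9 >= August 6? ✓ → yes.
qa_pass: start August 21 <= August 11? ✗; start August 21 < August 7? ✗; end August 22 >= August 6? ✓ → no.
reindex: start August 10 <= August 11? ✓; start August 10 < August 7? ✗; end August 15 >= August 6? ✓ → no.
Result: deploy, ingest.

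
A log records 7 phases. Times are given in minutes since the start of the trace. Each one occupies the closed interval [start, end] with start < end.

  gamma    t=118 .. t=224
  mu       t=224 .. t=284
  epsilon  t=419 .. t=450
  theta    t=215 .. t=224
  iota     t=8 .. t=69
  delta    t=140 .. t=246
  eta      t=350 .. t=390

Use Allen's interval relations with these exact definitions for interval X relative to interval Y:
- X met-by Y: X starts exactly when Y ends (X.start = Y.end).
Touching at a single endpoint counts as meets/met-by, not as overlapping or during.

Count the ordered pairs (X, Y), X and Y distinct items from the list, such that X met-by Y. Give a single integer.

Checking all 42 ordered pairs for relation 'met-by'; matching pairs in alphabetical order:
(mu, gamma): mu met-by gamma ✓
(mu, theta): mu met-by theta ✓
Count: 2.

2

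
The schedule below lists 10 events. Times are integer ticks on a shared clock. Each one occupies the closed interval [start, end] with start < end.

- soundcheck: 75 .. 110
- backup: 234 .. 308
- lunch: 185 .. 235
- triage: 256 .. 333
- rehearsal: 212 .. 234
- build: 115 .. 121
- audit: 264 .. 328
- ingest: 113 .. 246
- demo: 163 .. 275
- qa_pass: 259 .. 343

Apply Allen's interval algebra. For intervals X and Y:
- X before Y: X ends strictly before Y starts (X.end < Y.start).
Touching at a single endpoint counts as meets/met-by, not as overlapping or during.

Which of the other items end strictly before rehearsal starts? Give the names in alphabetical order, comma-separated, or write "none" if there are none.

build, soundcheck

Target rehearsal = [212, 234].
audit [264, 328] → after → no.
backup [234, 308] → met-by → no.
build [115, 121] → before → yes.
demo [163, 275] → contains → no.
ingest [113, 246] → contains → no.
lunch [185, 235] → contains → no.
qa_pass [259, 343] → after → no.
soundcheck [75, 110] → before → yes.
triage [256, 333] → after → no.
Result: build, soundcheck.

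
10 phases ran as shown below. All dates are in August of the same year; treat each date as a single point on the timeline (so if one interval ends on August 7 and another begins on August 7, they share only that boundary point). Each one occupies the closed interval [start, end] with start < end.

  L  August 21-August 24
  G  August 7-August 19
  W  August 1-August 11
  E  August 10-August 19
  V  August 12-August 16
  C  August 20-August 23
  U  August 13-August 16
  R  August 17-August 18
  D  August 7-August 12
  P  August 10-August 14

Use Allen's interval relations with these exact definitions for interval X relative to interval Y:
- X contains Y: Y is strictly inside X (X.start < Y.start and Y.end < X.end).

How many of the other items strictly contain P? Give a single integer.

Target P = [August 10, August 14].
C [August 20, August 23] → after → no.
D [August 7, August 12] → overlaps → no.
E [August 10, August 19] → started-by → no.
G [August 7, August 19] → contains → counts.
L [August 21, August 24] → after → no.
R [August 17, August 18] → after → no.
U [August 13, August 16] → overlapped-by → no.
V [August 12, August 16] → overlapped-by → no.
W [August 1, August 11] → overlaps → no.
Total: 1.

1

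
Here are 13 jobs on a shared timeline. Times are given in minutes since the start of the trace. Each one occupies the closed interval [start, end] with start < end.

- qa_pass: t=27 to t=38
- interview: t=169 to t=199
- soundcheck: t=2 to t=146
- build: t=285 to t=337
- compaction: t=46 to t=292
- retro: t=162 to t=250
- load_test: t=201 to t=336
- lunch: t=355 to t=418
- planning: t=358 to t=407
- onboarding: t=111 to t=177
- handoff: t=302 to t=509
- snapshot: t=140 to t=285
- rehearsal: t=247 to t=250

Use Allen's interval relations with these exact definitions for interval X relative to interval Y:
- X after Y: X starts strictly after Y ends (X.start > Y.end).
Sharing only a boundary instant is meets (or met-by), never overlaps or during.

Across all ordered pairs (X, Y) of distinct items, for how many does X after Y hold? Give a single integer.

Checking all 156 ordered pairs for relation 'after'; matching pairs in alphabetical order:
(build, interview): build after interview ✓
(build, onboarding): build after onboarding ✓
(build, qa_pass): build after qa_pass ✓
(build, rehearsal): build after rehearsal ✓
(build, retro): build after retro ✓
(build, soundcheck): build after soundcheck ✓
(compaction, qa_pass): compaction after qa_pass ✓
(handoff, compaction): handoff after compaction ✓
(handoff, interview): handoff after interview ✓
(handoff, onboarding): handoff after onboarding ✓
(handoff, qa_pass): handoff after qa_pass ✓
(handoff, rehearsal): handoff after rehearsal ✓
(handoff, retro): handoff after retro ✓
(handoff, snapshot): handoff after snapshot ✓
(handoff, soundcheck): handoff after soundcheck ✓
(interview, qa_pass): interview after qa_pass ✓
(interview, soundcheck): interview after soundcheck ✓
(load_test, interview): load_test after interview ✓
(load_test, onboarding): load_test after onboarding ✓
(load_test, qa_pass): load_test after qa_pass ✓
(load_test, soundcheck): load_test after soundcheck ✓
(lunch, build): lunch after build ✓
(lunch, compaction): lunch after compaction ✓
(lunch, interview): lunch after interview ✓
... plus 25 further pairs not listed.
Count: 49.

49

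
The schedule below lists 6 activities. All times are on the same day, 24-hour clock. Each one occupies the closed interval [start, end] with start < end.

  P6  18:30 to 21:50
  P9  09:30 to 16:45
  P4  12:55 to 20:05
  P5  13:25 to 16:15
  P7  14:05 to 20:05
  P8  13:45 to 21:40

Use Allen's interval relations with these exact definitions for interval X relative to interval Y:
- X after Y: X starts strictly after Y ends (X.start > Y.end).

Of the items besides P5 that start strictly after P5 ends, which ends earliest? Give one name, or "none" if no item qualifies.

Target P5 = [13:25, 16:15].
P4 [12:55, 20:05] → contains → excluded.
P6 [18:30, 21:50] → after → candidate.
P7 [14:05, 20:05] → overlapped-by → excluded.
P8 [13:45, 21:40] → overlapped-by → excluded.
P9 [09:30, 16:45] → contains → excluded.
Among candidates, earliest end is 21:50 → P6.

P6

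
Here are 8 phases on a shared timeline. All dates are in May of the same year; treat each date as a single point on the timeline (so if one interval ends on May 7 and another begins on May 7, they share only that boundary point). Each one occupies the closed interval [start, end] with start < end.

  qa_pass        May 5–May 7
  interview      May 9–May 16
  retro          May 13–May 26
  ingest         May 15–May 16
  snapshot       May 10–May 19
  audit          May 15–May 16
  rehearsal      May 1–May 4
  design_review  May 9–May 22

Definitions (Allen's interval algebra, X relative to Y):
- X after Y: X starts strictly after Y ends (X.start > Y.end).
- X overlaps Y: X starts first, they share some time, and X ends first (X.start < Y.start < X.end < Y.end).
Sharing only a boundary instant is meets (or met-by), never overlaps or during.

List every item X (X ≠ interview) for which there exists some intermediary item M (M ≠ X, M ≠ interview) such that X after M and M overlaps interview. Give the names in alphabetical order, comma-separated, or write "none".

none

Target interview = [May 9, May 16].
Intermediaries M with M overlaps interview: none.
Union: none.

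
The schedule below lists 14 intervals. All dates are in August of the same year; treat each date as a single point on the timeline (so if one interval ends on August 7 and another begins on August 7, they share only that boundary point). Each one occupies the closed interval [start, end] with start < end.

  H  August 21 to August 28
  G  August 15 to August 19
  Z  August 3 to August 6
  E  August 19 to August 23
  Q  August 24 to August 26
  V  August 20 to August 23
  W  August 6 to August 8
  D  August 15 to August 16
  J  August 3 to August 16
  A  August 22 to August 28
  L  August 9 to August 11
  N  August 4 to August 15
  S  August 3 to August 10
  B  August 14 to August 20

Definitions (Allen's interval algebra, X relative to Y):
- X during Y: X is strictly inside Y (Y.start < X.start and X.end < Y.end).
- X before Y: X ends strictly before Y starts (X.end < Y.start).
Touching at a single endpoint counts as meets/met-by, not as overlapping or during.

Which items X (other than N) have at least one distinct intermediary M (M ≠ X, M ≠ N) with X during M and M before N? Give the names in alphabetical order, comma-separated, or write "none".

Target N = [August 4, August 15].
Intermediaries M with M before N: none.
Union: none.

none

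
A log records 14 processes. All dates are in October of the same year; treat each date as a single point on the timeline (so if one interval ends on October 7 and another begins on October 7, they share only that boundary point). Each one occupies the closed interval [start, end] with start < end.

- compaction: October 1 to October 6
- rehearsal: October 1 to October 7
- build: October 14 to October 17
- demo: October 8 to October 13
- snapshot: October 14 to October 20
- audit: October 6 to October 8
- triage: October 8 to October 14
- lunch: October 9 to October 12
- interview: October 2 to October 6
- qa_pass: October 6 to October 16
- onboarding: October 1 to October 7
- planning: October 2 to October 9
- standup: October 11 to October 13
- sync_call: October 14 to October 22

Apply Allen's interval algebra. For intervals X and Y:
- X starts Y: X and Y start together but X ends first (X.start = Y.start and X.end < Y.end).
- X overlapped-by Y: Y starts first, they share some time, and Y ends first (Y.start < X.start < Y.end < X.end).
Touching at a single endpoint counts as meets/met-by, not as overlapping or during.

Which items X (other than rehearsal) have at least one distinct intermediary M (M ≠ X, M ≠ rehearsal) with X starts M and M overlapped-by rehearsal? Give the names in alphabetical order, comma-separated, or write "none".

Target rehearsal = [October 1, October 7].
Intermediaries M with M overlapped-by rehearsal: audit, planning, qa_pass.
Via audit — items with X starts audit: none.
Via planning — items with X starts planning: interview.
Via qa_pass — items with X starts qa_pass: audit.
Union: audit, interview.

audit, interview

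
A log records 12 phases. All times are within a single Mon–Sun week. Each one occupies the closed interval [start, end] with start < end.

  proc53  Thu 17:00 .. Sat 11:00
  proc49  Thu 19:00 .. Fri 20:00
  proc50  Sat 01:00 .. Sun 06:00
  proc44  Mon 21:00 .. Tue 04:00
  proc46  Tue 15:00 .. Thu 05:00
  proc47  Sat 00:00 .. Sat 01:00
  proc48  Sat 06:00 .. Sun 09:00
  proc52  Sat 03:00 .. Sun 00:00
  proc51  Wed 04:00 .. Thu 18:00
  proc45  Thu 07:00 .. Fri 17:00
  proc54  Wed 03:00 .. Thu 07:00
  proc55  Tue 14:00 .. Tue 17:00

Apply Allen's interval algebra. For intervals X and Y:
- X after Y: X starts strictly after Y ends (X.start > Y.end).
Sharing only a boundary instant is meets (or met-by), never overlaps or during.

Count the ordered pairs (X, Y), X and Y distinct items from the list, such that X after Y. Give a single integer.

48

Checking all 132 ordered pairs for relation 'after'; matching pairs in alphabetical order:
(proc45, proc44): proc45 after proc44 ✓
(proc45, proc46): proc45 after proc46 ✓
(proc45, proc55): proc45 after proc55 ✓
(proc46, proc44): proc46 after proc44 ✓
(proc47, proc44): proc47 after proc44 ✓
(proc47, proc45): proc47 after proc45 ✓
(proc47, proc46): proc47 after proc46 ✓
(proc47, proc49): proc47 after proc49 ✓
(proc47, proc51): proc47 after proc51 ✓
(proc47, proc54): proc47 after proc54 ✓
(proc47, proc55): proc47 after proc55 ✓
(proc48, proc44): proc48 after proc44 ✓
(proc48, proc45): proc48 after proc45 ✓
(proc48, proc46): proc48 after proc46 ✓
(proc48, proc47): proc48 after proc47 ✓
(proc48, proc49): proc48 after proc49 ✓
(proc48, proc51): proc48 after proc51 ✓
(proc48, proc54): proc48 after proc54 ✓
(proc48, proc55): proc48 after proc55 ✓
(proc49, proc44): proc49 after proc44 ✓
(proc49, proc46): proc49 after proc46 ✓
(proc49, proc51): proc49 after proc51 ✓
(proc49, proc54): proc49 after proc54 ✓
(proc49, proc55): proc49 after proc55 ✓
... plus 24 further pairs not listed.
Count: 48.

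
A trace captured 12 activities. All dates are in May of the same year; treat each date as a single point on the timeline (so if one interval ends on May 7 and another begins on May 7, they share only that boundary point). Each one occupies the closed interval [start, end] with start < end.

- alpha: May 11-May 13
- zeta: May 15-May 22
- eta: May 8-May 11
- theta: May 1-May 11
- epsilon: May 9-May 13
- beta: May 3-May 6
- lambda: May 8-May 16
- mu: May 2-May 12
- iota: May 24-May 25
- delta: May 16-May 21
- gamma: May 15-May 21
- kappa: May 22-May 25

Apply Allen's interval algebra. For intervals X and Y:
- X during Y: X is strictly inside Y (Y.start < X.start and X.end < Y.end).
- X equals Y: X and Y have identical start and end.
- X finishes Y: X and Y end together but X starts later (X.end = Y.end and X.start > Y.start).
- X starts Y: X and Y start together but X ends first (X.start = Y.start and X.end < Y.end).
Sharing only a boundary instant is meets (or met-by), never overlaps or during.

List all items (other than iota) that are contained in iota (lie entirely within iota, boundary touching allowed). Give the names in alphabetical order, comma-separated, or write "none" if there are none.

none

Target iota = [May 24, May 25].
alpha [May 11, May 13] → before → no.
beta [May 3, May 6] → before → no.
delta [May 16, May 21] → before → no.
epsilon [May 9, May 13] → before → no.
eta [May 8, May 11] → before → no.
gamma [May 15, May 21] → before → no.
kappa [May 22, May 25] → finished-by → no.
lambda [May 8, May 16] → before → no.
mu [May 2, May 12] → before → no.
theta [May 1, May 11] → before → no.
zeta [May 15, May 22] → before → no.
Result: none.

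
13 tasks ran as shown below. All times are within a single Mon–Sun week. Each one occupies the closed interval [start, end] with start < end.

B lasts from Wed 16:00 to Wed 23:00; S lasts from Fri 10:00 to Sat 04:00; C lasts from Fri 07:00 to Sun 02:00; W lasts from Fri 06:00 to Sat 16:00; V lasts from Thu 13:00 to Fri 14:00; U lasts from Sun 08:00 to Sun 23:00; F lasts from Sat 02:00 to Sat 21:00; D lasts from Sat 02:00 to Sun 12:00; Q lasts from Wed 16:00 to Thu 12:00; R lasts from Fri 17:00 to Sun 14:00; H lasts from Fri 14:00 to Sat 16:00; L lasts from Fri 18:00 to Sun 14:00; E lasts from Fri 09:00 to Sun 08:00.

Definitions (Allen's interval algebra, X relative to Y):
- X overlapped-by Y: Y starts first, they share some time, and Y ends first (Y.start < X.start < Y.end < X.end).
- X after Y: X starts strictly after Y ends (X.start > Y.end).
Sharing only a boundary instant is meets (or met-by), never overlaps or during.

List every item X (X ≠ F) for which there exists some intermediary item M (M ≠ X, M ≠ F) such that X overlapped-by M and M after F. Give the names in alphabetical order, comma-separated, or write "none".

Target F = [Sat 02:00, Sat 21:00].
Intermediaries M with M after F: U.
Via U — items with X overlapped-by U: none.
Union: none.

none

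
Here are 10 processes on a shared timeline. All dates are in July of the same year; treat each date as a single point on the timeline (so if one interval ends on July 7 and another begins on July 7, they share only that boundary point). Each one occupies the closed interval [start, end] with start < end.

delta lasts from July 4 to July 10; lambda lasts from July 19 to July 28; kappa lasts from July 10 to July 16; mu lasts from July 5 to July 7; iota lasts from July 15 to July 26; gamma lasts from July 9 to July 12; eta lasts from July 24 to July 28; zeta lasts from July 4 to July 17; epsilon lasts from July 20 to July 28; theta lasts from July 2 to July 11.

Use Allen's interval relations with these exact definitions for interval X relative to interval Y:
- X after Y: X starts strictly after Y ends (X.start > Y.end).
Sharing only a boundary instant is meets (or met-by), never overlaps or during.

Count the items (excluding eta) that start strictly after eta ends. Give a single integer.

Target eta = [July 24, July 28].
delta [July 4, July 10] → before → no.
epsilon [July 20, July 28] → finished-by → no.
gamma [July 9, July 12] → before → no.
iota [July 15, July 26] → overlaps → no.
kappa [July 10, July 16] → before → no.
lambda [July 19, July 28] → finished-by → no.
mu [July 5, July 7] → before → no.
theta [July 2, July 11] → before → no.
zeta [July 4, July 17] → before → no.
Total: 0.

0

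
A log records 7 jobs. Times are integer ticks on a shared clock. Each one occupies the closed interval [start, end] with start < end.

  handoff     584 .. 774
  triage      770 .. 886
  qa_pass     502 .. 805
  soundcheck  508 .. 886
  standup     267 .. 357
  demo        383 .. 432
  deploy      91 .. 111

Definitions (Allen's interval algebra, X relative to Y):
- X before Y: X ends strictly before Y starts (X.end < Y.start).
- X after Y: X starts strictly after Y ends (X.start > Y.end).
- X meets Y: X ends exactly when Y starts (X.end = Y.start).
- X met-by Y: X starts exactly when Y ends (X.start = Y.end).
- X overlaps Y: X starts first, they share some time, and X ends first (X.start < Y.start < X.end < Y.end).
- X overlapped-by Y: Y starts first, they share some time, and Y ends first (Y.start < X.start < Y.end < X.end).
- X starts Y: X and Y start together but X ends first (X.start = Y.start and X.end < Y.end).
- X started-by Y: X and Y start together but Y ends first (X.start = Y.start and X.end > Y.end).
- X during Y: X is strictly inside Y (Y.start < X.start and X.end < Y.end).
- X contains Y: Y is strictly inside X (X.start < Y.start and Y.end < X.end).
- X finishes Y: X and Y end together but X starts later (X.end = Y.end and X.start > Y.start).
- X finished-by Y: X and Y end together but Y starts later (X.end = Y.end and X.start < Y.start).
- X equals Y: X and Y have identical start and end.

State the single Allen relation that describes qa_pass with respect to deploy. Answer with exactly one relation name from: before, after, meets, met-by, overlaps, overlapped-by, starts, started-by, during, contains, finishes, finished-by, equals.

qa_pass = [502, 805]; deploy = [91, 111].
Compare endpoints: qa_pass.start > deploy.start, qa_pass.start > deploy.end, qa_pass.end > deploy.start, qa_pass.end > deploy.end.
That pattern is 'after'.

after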